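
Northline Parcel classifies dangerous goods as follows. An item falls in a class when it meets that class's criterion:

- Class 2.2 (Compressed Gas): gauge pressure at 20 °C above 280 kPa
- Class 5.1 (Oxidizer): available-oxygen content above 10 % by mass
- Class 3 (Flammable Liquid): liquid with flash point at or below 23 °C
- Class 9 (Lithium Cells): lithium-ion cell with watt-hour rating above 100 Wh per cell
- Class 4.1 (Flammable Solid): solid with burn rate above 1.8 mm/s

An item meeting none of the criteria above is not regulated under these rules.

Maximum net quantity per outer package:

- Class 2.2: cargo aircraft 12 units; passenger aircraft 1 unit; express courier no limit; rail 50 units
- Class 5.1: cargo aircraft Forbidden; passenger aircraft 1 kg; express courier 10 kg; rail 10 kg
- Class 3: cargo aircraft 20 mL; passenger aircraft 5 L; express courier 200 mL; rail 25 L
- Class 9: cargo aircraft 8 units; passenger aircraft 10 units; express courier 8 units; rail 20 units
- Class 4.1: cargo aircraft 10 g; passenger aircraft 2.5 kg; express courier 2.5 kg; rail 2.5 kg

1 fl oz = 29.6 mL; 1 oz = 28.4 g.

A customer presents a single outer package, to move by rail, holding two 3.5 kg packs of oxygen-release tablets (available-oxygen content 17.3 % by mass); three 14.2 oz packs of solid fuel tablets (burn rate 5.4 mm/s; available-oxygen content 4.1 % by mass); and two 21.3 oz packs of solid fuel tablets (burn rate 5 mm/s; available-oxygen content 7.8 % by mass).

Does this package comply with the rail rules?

Yes

Oxygen-release tablets: available-oxygen content 17.3 % by mass > 10 % by mass → Class 5.1 (Oxidizer).
Solid fuel tablets: burn rate 5.4 mm/s > 1.8 mm/s → Class 4.1 (Flammable Solid).
Burn rate 5 mm/s meets the Class 4.1 criterion (Flammable Solid), so the solid fuel tablets are Class 4.1.
Class 4.1 net quantity: (three 14.2 oz packs = 1209.84 g) + (two 21.3 oz packs = 1209.84 g) = 2419.68 g.
That is within the Class 4.1 rail limit of 2.5 kg.
Class 5.1 quantity: two 3.5 kg packs = 7 kg.
7 kg ≤ 10 kg (rail limit, Class 5.1) — within limit.
Every hazard class is within its rail limit and no segregation rule is violated.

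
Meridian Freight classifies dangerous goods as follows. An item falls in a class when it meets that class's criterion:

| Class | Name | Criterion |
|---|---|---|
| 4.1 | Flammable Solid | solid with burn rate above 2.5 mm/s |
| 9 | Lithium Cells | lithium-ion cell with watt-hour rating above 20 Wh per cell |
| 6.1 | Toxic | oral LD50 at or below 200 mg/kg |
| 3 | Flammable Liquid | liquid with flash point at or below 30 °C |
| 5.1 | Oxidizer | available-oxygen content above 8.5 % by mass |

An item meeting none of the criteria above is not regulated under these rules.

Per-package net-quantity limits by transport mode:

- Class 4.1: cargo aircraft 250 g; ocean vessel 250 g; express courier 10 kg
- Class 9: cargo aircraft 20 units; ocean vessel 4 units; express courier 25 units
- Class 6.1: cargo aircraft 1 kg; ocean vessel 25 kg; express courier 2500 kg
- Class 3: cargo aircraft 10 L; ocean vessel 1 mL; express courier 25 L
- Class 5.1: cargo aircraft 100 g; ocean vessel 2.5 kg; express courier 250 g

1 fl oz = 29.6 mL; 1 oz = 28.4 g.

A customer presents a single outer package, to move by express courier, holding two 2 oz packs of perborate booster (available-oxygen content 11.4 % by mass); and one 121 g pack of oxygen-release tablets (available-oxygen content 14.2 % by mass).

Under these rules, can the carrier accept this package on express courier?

The perborate booster has available-oxygen content 11.4 % by mass, which is > 8.5 % by mass, so it is Class 5.1 (Oxidizer).
Available-oxygen content 14.2 % by mass meets the Class 5.1 criterion (Oxidizer), so the oxygen-release tablets are Class 5.1.
Class 5.1 net quantity: (two 2 oz packs = 113.6 g) + 121 g = 234.6 g.
That is within the Class 5.1 express courier limit of 250 g.

Yes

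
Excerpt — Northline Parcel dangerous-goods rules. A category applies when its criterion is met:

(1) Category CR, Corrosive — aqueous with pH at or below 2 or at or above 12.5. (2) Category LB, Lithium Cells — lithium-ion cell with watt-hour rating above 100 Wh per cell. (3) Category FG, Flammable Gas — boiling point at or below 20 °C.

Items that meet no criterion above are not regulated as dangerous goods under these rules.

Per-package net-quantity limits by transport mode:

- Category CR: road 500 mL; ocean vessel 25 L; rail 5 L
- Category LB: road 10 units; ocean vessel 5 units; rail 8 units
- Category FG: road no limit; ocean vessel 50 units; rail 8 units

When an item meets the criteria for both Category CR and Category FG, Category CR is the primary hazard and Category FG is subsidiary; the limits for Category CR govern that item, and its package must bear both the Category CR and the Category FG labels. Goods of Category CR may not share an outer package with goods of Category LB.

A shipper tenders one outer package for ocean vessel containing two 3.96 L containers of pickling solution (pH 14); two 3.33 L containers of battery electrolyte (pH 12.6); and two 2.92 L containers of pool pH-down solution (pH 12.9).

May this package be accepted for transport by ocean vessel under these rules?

The pickling solution has pH 14, which is ≥ 12.5, so it is Category CR (Corrosive).
The battery electrolyte has pH 12.6, which is ≥ 12.5, so it is Category CR (Corrosive).
The pool pH-down solution has pH 12.9, which is ≥ 12.5, so it is Category CR (Corrosive).
Category CR net quantity: (two 3.96 L containers = 7.92 L) + (two 3.33 L containers = 6.66 L) + (two 2.92 L containers = 5.84 L) = 20.42 L.
That is within the Category CR ocean vessel limit of 25 L.

Yes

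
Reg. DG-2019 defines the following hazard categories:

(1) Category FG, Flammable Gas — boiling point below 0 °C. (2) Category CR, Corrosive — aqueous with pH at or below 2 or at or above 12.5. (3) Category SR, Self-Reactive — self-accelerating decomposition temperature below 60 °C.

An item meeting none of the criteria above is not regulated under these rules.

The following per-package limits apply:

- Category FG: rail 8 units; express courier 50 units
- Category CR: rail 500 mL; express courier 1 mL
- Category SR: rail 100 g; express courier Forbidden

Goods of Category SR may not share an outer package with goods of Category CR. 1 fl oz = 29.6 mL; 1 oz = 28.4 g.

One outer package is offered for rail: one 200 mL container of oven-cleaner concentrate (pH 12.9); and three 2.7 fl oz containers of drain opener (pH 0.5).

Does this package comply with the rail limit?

With pH 12.9 (≥ 12.5), the oven-cleaner concentrate falls in Category CR.
With pH 0.5 (≤ 2), the drain opener falls in Category CR.
Category CR net quantity: 200 mL + (three 2.7 fl oz containers = 239.76 mL) = 439.76 mL.
That is within the Category CR rail limit of 500 mL.

Yes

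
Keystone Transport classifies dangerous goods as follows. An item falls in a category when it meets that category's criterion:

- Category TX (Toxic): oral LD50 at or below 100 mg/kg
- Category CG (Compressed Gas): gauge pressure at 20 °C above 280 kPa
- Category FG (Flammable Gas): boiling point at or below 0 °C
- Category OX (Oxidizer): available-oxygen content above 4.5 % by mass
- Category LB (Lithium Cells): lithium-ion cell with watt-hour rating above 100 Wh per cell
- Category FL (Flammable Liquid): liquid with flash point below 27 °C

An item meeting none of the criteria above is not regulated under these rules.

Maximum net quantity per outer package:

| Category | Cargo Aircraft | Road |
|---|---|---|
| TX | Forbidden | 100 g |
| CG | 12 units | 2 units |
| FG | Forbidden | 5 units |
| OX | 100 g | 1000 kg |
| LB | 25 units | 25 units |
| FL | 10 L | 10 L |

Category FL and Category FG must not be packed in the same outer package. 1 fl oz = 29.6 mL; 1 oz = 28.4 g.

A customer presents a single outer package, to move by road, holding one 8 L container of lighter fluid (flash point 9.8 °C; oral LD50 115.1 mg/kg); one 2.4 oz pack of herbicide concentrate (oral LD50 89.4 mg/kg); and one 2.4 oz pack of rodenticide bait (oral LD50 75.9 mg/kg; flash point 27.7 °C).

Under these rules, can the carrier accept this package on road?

Lighter fluid: flash point 9.8 °C < 27 °C → Category FL (Flammable Liquid).
Oral LD50 89.4 mg/kg meets the Category TX criterion (Toxic), so the herbicide concentrate is Category TX.
Rodenticide bait: oral LD50 75.9 mg/kg ≤ 100 mg/kg → Category TX (Toxic).
Category TX net quantity: (one 2.4 oz pack = 68.16 g) + (one 2.4 oz pack = 68.16 g) = 136.32 g.
136.32 g exceeds the road limit of 100 g for Category TX.
Category FL quantity: 8 L.
8 L is within the road limit of 10 L for Category FL.
The segregation rule (Category FL with Category FG) does not apply to Category TX with Category FL.

No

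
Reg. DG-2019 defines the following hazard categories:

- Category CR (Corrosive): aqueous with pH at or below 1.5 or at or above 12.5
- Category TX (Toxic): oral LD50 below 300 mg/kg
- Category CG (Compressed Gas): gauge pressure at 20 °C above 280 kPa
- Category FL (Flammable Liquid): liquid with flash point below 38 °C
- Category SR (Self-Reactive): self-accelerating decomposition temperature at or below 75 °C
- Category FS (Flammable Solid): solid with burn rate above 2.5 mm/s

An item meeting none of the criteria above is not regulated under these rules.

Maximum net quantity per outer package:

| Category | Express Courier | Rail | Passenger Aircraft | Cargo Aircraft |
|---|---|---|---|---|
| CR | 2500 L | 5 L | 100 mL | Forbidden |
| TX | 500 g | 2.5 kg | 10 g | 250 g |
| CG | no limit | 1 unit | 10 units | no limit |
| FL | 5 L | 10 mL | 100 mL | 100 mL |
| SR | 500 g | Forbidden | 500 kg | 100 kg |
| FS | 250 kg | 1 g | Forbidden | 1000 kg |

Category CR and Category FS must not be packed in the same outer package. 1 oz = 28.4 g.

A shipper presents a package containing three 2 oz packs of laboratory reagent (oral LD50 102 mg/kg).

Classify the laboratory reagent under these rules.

With oral LD50 102 mg/kg (< 300 mg/kg), the laboratory reagent falls in Category TX.

Category TX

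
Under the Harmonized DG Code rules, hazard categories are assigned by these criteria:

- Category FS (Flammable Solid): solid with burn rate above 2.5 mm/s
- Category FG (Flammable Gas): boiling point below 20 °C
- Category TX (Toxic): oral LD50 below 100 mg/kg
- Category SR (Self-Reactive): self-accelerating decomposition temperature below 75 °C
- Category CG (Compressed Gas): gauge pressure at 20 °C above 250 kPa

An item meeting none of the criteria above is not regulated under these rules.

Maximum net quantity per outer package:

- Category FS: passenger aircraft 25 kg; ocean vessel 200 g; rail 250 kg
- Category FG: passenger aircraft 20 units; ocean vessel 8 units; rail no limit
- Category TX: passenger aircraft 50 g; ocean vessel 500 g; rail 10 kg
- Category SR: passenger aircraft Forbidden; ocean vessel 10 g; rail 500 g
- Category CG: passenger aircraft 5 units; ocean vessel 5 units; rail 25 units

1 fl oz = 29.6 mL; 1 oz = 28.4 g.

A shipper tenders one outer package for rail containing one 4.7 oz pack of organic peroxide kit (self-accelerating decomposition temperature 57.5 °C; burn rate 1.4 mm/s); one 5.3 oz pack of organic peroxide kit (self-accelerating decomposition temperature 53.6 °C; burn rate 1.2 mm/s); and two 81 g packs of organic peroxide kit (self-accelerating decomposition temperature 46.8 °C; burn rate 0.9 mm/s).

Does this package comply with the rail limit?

Yes

Organic peroxide kit: self-accelerating decomposition temperature 57.5 °C < 75 °C → Category SR (Self-Reactive).
The organic peroxide kit has self-accelerating decomposition temperature 53.6 °C, which is < 75 °C, so it is Category SR (Self-Reactive).
Organic peroxide kit: self-accelerating decomposition temperature 46.8 °C < 75 °C → Category SR (Self-Reactive).
Category SR net quantity: (one 4.7 oz pack = 133.48 g) + (one 5.3 oz pack = 150.52 g) + (two 81 g packs = 162 g) = 446 g.
446 g ≤ 500 g (rail limit, Category SR) — within limit.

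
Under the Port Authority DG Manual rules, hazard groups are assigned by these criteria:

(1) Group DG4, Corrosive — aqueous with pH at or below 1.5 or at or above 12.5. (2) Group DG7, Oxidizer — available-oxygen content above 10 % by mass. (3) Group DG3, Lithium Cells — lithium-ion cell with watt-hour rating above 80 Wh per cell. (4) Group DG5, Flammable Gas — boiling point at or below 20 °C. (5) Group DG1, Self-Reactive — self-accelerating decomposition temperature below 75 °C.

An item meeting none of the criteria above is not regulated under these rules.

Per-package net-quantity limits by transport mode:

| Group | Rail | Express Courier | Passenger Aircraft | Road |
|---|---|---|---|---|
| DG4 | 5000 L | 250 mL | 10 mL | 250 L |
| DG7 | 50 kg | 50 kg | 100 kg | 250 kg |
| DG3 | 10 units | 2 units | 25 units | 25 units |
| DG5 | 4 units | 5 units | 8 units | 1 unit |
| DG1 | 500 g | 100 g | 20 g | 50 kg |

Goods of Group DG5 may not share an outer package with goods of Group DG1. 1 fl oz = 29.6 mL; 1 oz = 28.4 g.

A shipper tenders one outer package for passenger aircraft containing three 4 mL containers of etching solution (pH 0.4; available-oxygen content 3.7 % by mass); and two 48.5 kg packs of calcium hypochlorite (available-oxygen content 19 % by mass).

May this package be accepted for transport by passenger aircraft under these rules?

pH 0.4 meets the Group DG4 criterion (Corrosive), so the etching solution is Group DG4.
With available-oxygen content 19 % by mass (> 10 % by mass), the calcium hypochlorite falls in Group DG7.
Group DG7 quantity: two 48.5 kg packs = 97 kg.
That is within the Group DG7 passenger aircraft limit of 100 kg.
Group DG4 quantity: three 4 mL containers = 12 mL.
12 mL > 10 mL (passenger aircraft limit, Group DG4) — over the limit.
The segregation rule (Group DG5 with Group DG1) does not apply to Group DG7 with Group DG4.

No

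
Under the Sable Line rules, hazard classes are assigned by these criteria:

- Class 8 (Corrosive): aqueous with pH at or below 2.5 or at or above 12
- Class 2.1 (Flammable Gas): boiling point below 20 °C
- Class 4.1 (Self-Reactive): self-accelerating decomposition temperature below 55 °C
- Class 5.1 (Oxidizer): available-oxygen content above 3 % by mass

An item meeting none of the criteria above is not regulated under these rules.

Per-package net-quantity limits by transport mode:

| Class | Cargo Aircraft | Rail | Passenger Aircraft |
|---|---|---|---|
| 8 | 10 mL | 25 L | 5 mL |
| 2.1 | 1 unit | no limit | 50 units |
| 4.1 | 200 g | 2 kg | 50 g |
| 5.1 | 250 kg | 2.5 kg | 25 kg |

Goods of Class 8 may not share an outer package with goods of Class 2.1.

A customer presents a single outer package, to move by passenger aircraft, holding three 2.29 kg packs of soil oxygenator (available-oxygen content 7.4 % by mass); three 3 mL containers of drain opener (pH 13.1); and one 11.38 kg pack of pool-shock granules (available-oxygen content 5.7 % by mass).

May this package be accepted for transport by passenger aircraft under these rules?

No

Soil oxygenator: available-oxygen content 7.4 % by mass > 3 % by mass → Class 5.1 (Oxidizer).
pH 13.1 meets the Class 8 criterion (Corrosive), so the drain opener is Class 8.
The pool-shock granules have available-oxygen content 5.7 % by mass, which is > 3 % by mass, so they are Class 5.1 (Oxidizer).
Class 8 quantity: three 3 mL containers = 9 mL.
That exceeds the Class 8 passenger aircraft limit of 5 mL.
Class 5.1 net quantity: (three 2.29 kg packs = 6.87 kg) + 11.38 kg = 18.25 kg.
18.25 kg is within the passenger aircraft limit of 25 kg for Class 5.1.
The segregation rule (Class 8 with Class 2.1) does not apply to Class 8 with Class 5.1.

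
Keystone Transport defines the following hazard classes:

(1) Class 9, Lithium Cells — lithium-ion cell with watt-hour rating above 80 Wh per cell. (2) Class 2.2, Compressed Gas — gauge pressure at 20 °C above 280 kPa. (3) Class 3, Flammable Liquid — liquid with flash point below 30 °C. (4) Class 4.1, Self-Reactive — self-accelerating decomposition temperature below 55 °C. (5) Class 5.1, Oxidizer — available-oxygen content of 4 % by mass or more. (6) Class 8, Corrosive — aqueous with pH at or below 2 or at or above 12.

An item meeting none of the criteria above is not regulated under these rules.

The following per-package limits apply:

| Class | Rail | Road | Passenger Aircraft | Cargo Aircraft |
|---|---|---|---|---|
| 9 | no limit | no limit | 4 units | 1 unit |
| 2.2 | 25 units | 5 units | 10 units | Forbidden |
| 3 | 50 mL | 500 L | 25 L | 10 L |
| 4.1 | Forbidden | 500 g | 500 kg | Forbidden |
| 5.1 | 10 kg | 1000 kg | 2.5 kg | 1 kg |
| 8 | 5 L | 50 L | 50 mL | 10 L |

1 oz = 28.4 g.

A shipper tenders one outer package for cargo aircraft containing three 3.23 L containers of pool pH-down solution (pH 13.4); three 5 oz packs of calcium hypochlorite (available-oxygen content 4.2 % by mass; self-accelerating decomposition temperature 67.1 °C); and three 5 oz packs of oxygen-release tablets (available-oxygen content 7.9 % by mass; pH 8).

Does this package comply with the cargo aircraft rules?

With pH 13.4 (≥ 12), the pool pH-down solution falls in Class 8.
With available-oxygen content 4.2 % by mass (≥ 4 % by mass), the calcium hypochlorite falls in Class 5.1.
The oxygen-release tablets have available-oxygen content 7.9 % by mass, which is ≥ 4 % by mass, so they are Class 5.1 (Oxidizer).
Class 8 quantity: three 3.23 L containers = 9.69 L.
That is within the Class 8 cargo aircraft limit of 10 L.
Class 5.1 net quantity: (three 5 oz packs = 426 g) + (three 5 oz packs = 426 g) = 852 g.
That is within the Class 5.1 cargo aircraft limit of 1 kg.
Every hazard class is within its cargo aircraft limit and no segregation rule is violated.

Yes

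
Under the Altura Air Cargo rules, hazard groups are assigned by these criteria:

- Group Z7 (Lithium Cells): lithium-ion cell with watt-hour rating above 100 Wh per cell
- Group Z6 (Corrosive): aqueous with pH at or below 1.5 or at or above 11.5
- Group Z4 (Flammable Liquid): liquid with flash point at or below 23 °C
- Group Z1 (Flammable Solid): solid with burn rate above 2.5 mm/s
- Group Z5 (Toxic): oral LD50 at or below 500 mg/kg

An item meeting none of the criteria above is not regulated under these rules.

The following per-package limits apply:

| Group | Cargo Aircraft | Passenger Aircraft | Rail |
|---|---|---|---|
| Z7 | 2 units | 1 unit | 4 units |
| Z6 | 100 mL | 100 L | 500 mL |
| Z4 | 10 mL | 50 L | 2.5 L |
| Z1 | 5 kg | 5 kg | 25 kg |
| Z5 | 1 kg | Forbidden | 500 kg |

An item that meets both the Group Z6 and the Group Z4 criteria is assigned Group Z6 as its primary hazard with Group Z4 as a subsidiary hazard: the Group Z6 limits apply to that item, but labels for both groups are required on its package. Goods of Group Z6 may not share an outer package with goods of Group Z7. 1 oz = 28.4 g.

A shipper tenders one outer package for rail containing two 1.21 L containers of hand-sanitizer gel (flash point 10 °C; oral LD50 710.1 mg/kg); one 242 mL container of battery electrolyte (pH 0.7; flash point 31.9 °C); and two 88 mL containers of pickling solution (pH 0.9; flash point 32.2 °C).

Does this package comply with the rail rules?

Yes

With flash point 10 °C (≤ 23 °C), the hand-sanitizer gel falls in Group Z4.
The battery electrolyte has pH 0.7, which is ≤ 1.5, so it is Group Z6 (Corrosive).
With pH 0.9 (≤ 1.5), the pickling solution falls in Group Z6.
Group Z6 net quantity: 242 mL + (two 88 mL containers = 176 mL) = 418 mL.
418 mL is within the rail limit of 500 mL for Group Z6.
Group Z4 quantity: two 1.21 L containers = 2.42 L.
That is within the Group Z4 rail limit of 2.5 L.
The segregation rule (Group Z6 with Group Z7) does not apply to Group Z6 with Group Z4.
Every hazard group is within its rail limit and no segregation rule is violated.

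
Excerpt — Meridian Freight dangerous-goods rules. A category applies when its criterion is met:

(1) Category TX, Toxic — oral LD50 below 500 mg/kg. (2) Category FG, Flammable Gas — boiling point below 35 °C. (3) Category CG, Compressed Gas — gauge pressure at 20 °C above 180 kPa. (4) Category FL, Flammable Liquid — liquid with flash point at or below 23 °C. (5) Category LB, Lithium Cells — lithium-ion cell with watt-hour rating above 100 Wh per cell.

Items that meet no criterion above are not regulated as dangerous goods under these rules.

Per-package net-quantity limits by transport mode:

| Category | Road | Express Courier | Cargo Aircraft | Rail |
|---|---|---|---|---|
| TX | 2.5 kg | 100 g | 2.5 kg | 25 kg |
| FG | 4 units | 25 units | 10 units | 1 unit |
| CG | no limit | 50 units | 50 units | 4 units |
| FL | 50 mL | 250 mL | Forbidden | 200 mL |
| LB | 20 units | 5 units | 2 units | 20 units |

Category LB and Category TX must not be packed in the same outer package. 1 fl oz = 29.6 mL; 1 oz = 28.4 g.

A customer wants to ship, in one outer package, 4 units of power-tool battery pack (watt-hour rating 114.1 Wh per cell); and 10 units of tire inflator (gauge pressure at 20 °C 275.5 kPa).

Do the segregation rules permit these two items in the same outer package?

Yes

The power-tool battery pack has watt-hour rating 114.1 Wh per cell, which is > 100 Wh per cell, so it is Category LB (Lithium Cells).
With gauge pressure at 20 °C 275.5 kPa (> 180 kPa), the tire inflator falls in Category CG.
No segregation rule bars Category LB with Category CG.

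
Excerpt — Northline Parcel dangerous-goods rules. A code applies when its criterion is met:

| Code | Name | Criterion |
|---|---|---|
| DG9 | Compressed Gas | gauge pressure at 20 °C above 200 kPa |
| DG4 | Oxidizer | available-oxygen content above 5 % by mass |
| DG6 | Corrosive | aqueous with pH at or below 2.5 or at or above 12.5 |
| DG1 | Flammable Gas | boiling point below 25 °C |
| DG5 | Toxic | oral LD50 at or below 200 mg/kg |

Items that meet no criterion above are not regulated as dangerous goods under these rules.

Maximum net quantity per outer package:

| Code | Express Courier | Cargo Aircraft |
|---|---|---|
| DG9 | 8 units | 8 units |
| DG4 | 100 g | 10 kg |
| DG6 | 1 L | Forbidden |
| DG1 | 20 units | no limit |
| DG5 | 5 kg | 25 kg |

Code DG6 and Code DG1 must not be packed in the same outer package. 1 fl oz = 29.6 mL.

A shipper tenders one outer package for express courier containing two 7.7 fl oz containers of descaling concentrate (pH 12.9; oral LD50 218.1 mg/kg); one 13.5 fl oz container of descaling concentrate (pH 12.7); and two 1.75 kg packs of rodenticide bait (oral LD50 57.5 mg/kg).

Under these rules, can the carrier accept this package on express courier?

The descaling concentrate has pH 12.9, which is ≥ 12.5, so it is Code DG6 (Corrosive).
pH 12.7 meets the Code DG6 criterion (Corrosive), so the descaling concentrate is Code DG6.
The rodenticide bait has oral LD50 57.5 mg/kg, which is ≤ 200 mg/kg, so it is Code DG5 (Toxic).
Total Code DG6: (two 7.7 fl oz containers = 455.84 mL) + (one 13.5 fl oz container = 399.6 mL) = 855.44 mL.
That is within the Code DG6 express courier limit of 1 L.
Code DG5 quantity: two 1.75 kg packs = 3.5 kg.
That is within the Code DG5 express courier limit of 5 kg.
The segregation rule (Code DG6 with Code DG1) does not apply to Code DG6 with Code DG5.
Every hazard code is within its express courier limit and no segregation rule is violated.

Yes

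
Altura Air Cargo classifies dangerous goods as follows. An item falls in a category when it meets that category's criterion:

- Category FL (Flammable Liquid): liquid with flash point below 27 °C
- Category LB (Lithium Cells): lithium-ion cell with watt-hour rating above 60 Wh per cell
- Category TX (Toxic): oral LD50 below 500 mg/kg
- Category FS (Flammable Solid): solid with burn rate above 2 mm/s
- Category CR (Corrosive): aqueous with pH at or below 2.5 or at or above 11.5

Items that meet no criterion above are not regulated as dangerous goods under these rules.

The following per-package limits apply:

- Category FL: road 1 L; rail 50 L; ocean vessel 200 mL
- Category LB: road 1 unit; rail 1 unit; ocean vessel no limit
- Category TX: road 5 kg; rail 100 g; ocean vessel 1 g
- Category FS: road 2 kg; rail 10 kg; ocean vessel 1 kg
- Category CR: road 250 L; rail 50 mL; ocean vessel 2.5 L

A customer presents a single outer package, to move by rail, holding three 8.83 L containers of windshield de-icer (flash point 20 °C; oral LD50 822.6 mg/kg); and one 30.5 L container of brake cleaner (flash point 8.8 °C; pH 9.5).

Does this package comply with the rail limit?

No

With flash point 20 °C (< 27 °C), the windshield de-icer falls in Category FL.
The brake cleaner has flash point 8.8 °C, which is < 27 °C, so it is Category FL (Flammable Liquid).
Total Category FL: (three 8.83 L containers = 26.49 L) + 30.5 L = 56.99 L.
That exceeds the Category FL rail limit of 50 L.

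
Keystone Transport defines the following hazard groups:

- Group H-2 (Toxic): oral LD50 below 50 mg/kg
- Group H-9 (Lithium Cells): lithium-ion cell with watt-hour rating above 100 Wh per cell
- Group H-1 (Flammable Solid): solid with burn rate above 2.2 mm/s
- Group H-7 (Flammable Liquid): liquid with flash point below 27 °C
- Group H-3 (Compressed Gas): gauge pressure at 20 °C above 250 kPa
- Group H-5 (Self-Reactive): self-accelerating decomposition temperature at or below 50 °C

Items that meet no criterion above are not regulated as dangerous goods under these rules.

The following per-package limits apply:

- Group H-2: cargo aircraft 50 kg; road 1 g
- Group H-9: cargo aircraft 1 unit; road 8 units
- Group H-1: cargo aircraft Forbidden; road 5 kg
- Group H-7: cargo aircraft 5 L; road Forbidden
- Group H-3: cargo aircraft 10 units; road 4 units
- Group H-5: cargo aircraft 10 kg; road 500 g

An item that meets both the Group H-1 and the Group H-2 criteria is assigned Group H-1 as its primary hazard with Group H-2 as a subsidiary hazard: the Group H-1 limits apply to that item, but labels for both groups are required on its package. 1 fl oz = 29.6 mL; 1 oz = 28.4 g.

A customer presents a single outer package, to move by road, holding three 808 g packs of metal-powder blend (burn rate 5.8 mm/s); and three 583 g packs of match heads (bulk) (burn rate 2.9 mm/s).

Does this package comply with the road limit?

The metal-powder blend has burn rate 5.8 mm/s, which is > 2.2 mm/s, so it is Group H-1 (Flammable Solid).
Match heads (bulk): burn rate 2.9 mm/s > 2.2 mm/s → Group H-1 (Flammable Solid).
Total Group H-1: (three 808 g packs = 2.424 kg) + (three 583 g packs = 1.749 kg) = 4.173 kg.
That is within the Group H-1 road limit of 5 kg.

Yes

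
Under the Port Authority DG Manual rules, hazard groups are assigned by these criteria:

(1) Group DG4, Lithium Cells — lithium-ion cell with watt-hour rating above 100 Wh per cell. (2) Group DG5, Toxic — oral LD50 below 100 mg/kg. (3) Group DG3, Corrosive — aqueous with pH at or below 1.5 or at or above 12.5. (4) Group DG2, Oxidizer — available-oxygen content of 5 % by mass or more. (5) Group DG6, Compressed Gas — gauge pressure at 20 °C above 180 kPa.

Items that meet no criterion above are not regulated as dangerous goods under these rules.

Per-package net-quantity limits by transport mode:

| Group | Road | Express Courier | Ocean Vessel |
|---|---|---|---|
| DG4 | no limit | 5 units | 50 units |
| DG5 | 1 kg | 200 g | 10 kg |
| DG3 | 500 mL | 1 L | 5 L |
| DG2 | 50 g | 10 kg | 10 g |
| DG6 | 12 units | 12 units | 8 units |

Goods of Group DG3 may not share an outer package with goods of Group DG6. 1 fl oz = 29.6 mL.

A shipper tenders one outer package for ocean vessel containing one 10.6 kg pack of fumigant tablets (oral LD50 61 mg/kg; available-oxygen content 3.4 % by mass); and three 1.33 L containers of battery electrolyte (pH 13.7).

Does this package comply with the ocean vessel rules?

With oral LD50 61 mg/kg (< 100 mg/kg), the fumigant tablets fall in Group DG5.
With pH 13.7 (≥ 12.5), the battery electrolyte falls in Group DG3.
Group DG3 quantity: three 1.33 L containers = 3.99 L.
3.99 L ≤ 5 L (ocean vessel limit, Group DG3) — within limit.
Group DG5 quantity: 10.6 kg.
10.6 kg exceeds the ocean vessel limit of 10 kg for Group DG5.
The segregation rule (Group DG3 with Group DG6) does not apply to Group DG3 with Group DG5.

No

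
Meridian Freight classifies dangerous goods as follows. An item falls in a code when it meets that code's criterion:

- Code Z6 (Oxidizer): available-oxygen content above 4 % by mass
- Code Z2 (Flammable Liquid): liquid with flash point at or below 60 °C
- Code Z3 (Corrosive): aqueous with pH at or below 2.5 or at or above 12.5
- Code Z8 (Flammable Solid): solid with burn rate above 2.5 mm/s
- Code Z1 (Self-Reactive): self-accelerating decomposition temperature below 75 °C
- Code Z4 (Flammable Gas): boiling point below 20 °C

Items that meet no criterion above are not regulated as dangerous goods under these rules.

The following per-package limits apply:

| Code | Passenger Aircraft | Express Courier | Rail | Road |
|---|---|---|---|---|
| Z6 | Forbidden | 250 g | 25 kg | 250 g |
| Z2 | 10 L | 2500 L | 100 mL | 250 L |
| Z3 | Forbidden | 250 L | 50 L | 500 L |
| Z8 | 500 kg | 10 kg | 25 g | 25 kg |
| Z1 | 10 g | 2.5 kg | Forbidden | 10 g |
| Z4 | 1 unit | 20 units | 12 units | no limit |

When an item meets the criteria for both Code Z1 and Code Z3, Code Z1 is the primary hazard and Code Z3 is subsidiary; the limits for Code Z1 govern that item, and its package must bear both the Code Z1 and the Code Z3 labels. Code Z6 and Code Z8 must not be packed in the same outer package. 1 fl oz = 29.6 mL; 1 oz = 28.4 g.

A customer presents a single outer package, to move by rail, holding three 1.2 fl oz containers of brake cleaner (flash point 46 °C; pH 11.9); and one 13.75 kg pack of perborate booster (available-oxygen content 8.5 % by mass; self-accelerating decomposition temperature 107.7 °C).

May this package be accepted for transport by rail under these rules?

The brake cleaner has flash point 46 °C, which is ≤ 60 °C, so it is Code Z2 (Flammable Liquid).
The perborate booster has available-oxygen content 8.5 % by mass, which is > 4 % by mass, so it is Code Z6 (Oxidizer).
Code Z2 quantity: three 1.2 fl oz containers = 106.56 mL.
106.56 mL exceeds the rail limit of 100 mL for Code Z2.
Code Z6 quantity: 13.75 kg.
13.75 kg is within the rail limit of 25 kg for Code Z6.
The segregation rule (Code Z6 with Code Z8) does not apply to Code Z2 with Code Z6.

No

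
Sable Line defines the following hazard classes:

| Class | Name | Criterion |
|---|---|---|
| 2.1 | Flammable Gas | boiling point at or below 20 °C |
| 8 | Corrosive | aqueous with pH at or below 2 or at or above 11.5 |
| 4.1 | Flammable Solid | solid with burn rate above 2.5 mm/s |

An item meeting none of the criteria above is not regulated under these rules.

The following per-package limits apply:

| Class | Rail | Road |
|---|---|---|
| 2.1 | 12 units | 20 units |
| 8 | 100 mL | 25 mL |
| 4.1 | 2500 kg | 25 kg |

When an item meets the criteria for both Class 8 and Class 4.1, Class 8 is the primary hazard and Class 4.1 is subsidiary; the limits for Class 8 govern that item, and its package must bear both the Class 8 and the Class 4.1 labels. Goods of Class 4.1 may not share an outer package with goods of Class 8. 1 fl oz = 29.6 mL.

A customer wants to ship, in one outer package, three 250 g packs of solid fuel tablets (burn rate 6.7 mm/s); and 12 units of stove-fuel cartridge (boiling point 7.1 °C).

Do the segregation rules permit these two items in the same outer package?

With burn rate 6.7 mm/s (> 2.5 mm/s), the solid fuel tablets fall in Class 4.1.
With boiling point 7.1 °C (≤ 20 °C), the stove-fuel cartridge falls in Class 2.1.
No segregation rule bars Class 4.1 with Class 2.1.

Yes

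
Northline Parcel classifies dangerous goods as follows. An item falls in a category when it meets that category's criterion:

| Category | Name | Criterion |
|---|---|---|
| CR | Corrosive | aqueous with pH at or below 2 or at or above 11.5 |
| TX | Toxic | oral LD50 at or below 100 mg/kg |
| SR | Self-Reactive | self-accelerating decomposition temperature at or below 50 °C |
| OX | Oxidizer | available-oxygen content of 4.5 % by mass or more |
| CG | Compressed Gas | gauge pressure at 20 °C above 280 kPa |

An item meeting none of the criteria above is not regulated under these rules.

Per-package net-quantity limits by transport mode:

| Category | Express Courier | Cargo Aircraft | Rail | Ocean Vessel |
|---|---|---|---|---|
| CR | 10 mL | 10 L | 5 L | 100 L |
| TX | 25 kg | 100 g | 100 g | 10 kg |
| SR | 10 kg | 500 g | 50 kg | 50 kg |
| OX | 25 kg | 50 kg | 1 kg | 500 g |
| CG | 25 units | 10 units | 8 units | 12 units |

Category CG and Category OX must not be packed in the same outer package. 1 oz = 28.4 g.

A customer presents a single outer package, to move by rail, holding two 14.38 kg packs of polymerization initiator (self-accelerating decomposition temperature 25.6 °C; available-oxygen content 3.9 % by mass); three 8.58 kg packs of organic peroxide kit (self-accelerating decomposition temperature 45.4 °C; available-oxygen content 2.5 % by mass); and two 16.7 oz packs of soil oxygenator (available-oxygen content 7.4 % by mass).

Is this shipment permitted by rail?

Self-accelerating decomposition temperature 25.6 °C meets the Category SR criterion (Self-Reactive), so the polymerization initiator is Category SR.
Organic peroxide kit: self-accelerating decomposition temperature 45.4 °C ≤ 50 °C → Category SR (Self-Reactive).
The soil oxygenator has available-oxygen content 7.4 % by mass, which is ≥ 4.5 % by mass, so it is Category OX (Oxidizer).
Category SR net quantity: (two 14.38 kg packs = 28.76 kg) + (three 8.58 kg packs = 25.74 kg) = 54.5 kg.
54.5 kg exceeds the rail limit of 50 kg for Category SR.
Category OX quantity: two 16.7 oz packs = 948.56 g.
948.56 g ≤ 1 kg (rail limit, Category OX) — within limit.
The segregation rule (Category CG with Category OX) does not apply to Category SR with Category OX.

No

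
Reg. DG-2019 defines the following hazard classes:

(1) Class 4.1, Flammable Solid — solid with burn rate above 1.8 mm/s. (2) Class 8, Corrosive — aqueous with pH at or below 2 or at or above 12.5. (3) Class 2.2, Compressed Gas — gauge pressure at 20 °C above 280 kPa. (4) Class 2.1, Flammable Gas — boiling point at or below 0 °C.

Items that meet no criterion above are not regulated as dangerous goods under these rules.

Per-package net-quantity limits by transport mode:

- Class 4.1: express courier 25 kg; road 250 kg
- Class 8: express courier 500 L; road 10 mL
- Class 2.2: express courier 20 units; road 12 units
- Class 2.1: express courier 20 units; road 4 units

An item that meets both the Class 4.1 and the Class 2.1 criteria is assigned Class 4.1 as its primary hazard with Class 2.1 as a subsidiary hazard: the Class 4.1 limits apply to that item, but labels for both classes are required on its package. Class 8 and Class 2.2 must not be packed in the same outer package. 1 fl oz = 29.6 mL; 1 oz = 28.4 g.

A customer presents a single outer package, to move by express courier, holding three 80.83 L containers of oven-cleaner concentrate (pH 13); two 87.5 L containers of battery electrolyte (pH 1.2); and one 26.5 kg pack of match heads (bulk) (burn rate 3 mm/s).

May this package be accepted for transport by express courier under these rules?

With pH 13 (≥ 12.5), the oven-cleaner concentrate falls in Class 8.
The battery electrolyte has pH 1.2, which is ≤ 2, so it is Class 8 (Corrosive).
Match heads (bulk): burn rate 3 mm/s > 1.8 mm/s → Class 4.1 (Flammable Solid).
Total Class 8: (three 80.83 L containers = 242.49 L) + (two 87.5 L containers = 175 L) = 417.49 L.
417.49 L ≤ 500 L (express courier limit, Class 8) — within limit.
Class 4.1 quantity: 26.5 kg.
That exceeds the Class 4.1 express courier limit of 25 kg.
The segregation rule (Class 8 with Class 2.2) does not apply to Class 8 with Class 4.1.

No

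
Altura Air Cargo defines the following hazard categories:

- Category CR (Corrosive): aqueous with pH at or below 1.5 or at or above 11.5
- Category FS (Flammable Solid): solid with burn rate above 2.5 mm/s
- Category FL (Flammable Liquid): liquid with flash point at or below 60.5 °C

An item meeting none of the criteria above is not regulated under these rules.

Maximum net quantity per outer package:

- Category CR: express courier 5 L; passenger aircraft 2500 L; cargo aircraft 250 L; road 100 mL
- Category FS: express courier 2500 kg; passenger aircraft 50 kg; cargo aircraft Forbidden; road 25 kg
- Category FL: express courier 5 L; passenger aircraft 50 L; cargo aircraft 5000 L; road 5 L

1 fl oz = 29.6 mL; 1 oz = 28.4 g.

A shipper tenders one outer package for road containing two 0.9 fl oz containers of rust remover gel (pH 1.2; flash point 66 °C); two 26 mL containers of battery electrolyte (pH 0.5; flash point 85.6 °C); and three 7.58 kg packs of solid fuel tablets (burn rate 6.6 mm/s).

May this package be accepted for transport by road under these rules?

No

pH 1.2 meets the Category CR criterion (Corrosive), so the rust remover gel is Category CR.
The battery electrolyte has pH 0.5, which is ≤ 1.5, so it is Category CR (Corrosive).
The solid fuel tablets have burn rate 6.6 mm/s, which is > 2.5 mm/s, so they are Category FS (Flammable Solid).
Category CR net quantity: (two 0.9 fl oz containers = 53.28 mL) + (two 26 mL containers = 52 mL) = 105.28 mL.
105.28 mL > 100 mL (road limit, Category CR) — over the limit.
Category FS quantity: three 7.58 kg packs = 22.74 kg.
22.74 kg is within the road limit of 25 kg for Category FS.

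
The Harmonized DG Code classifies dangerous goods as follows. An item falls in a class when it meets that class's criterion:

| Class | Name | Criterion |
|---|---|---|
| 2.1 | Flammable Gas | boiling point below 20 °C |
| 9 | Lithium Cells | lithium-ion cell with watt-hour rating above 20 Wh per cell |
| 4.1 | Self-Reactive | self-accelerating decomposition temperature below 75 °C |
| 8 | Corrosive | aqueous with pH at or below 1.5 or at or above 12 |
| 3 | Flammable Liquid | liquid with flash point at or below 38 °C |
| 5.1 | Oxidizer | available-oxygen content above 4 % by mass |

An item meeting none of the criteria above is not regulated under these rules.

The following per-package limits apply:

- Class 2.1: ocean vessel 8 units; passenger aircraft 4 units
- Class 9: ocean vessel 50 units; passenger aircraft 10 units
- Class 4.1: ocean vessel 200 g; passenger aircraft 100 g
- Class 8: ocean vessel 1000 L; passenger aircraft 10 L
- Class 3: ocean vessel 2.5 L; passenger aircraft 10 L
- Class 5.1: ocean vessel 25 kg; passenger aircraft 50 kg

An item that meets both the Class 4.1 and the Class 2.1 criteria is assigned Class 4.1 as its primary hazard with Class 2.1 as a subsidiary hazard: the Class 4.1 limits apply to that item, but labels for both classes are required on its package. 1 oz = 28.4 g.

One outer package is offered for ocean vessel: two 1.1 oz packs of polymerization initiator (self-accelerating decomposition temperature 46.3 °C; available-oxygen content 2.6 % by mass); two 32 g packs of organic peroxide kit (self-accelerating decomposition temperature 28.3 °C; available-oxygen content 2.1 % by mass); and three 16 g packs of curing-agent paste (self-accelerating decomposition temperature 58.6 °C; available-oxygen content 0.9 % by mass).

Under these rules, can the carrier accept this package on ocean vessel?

Yes

The polymerization initiator has self-accelerating decomposition temperature 46.3 °C, which is < 75 °C, so it is Class 4.1 (Self-Reactive).
With self-accelerating decomposition temperature 28.3 °C (< 75 °C), the organic peroxide kit falls in Class 4.1.
Curing-agent paste: self-accelerating decomposition temperature 58.6 °C < 75 °C → Class 4.1 (Self-Reactive).
Class 4.1 net quantity: (two 1.1 oz packs = 62.48 g) + (two 32 g packs = 64 g) + (three 16 g packs = 48 g) = 174.48 g.
That is within the Class 4.1 ocean vessel limit of 200 g.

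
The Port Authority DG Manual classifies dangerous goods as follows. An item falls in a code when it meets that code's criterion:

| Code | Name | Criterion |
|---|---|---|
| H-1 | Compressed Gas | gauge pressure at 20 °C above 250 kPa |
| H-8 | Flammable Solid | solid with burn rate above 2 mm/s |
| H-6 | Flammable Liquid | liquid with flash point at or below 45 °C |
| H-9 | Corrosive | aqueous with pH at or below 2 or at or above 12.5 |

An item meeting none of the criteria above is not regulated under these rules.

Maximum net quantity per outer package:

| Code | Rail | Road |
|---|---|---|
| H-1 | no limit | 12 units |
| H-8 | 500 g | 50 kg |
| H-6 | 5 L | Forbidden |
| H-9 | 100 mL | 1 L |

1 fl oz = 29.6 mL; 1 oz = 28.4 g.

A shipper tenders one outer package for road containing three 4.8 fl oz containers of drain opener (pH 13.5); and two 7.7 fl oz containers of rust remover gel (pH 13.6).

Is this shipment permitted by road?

Yes

The drain opener has pH 13.5, which is ≥ 12.5, so it is Code H-9 (Corrosive).
With pH 13.6 (≥ 12.5), the rust remover gel falls in Code H-9.
Code H-9 net quantity: (three 4.8 fl oz containers = 426.24 mL) + (two 7.7 fl oz containers = 455.84 mL) = 882.08 mL.
882.08 mL is within the road limit of 1 L for Code H-9.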